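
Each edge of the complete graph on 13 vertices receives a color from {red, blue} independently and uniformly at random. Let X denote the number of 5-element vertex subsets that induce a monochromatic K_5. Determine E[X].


Let X = Σ_S X_S over the C(13, 5) = 1287 subsets S of size 5, where X_S = 1 if the K_5 on S is monochromatic.
For a fixed S, the K_5 on S has C(5, 2) = 10 edges. P[all 10 edges red] = (1/2)^10, and likewise for blue, so P[monochromatic] = 2·(1/2)^10 = 2^{1 − 10} = 1/512.
By linearity of expectation: E[X] = C(13, 5) · 2^{1 − 10} = 1287 · 1/512 = 1287/512.
Numerically: E[X] ≈ 2.51367.

E[X] = C(13,5)·2^(1−C(5,2)) = 1287/512 ≈ 2.51367.


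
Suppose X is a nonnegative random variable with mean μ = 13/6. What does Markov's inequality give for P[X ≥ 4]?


μ = E[X] = 13/6, a = 4.
Markov: P[X ≥ 4] ≤ μ/a = (13/6)/4 = 13/24.
Numerically: ≈ 0.54167.
(Since a = 4 > μ = 2.16667, the bound 13/24 is < 1 and informative.)

P[X ≥ 4] ≤ 13/24 ≈ 0.54167.


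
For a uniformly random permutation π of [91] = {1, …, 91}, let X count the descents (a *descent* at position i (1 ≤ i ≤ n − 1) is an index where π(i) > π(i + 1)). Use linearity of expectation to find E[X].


Write X = Σ X_I over i = 1, …, 90, with X_I the indicator of one descent.
There are 90 indicators.
For each fixed i, the pair (π(i), π(i+1)) is a uniformly random ordered pair of distinct values from {1, …, 91}; by symmetry P[π(i) > π(i+1)] = 1/2.
By linearity: E[X] = 90 · (1/2) = (91 − 1) · (1/2) = 45 ≈ 45.0000.

E[X] = 45 = 45.0000.


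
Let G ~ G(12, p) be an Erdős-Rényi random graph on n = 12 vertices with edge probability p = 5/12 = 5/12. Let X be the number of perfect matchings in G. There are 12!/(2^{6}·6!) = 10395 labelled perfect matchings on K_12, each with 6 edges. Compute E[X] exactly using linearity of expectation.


K_12 has 12!/(2^{6}·6!) = 10395 labelled perfect matchings.
For each such perfect matching H, let X_H = 1 if all 6 edges of H are present in G. Then P[X_H = 1] = p^{6} = (5/12)^{6} = 15625/2985984.
By linearity: E[X] = Σ_H E[X_H] = 10395 · p^{6} = 10395 · 15625/2985984 = 6015625/110592.
Numerically: E[X] ≈ 54.39.

E[X] = 10395 · (5/12)^{6} = 6015625/110592 ≈ 54.39.


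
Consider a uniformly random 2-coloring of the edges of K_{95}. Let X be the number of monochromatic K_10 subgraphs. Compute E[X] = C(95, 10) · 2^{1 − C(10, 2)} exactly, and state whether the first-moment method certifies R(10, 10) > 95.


E[X] = C(95, 10) · 2^{1 − 45} = 10104934117421 · 2^{−44} = 10104934117421/17592186044416.
As a reduced fraction: E[X] = 10104934117421/17592186044416 ≈ 0.574.
Is E[X] < 1? YES.
Since E[X] < 1, there exists a 2-coloring of K_{95} with no monochromatic K_10; hence R(10, 10) > 95.

E[X] = 10104934117421/17592186044416 ≈ 0.574; E[X] < 1, so R(10, 10) > 95.


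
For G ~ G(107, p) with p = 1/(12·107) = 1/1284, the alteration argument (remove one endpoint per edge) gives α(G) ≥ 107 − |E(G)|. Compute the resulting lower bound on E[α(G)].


E[|E(G)|] = C(107, 2)·p = 5671 · (1/1284) = 53/12.
E[α(G)] ≥ n − E[|E(G)|] = 107 − 53/12 = 1231/12.
Numerically: ≈ 102.5833.
(This is only a lower bound; the true E[α(G)] may be larger.)

E[α(G)] ≥ 1231/12 ≈ 102.5833.


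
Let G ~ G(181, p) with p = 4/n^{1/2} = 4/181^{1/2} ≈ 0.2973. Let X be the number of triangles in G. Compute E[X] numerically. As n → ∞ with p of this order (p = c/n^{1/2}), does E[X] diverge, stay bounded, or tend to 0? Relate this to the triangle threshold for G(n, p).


Number of potential triangles: C(181, 3) = 971970.
Each occurs with probability p³ ≈ (0.2973)³ ≈ 2.628222e-02.
By linearity: E[X] = C(181, 3)·p³ ≈ 971970 · 2.628222e-02 ≈ 25545.5332.
Since α = 1/2 < 1, p = c/n^{1/2} ≫ 1/n is above the triangle threshold p ~ 1/n. Asymptotically E[X] ~ (c³/6)·n^{3(1−α)} = (4³/6)·n^{1.5} → ∞; triangles are abundant w.h.p.

E[X] ≈ 25545.5332; in regime p = Θ(1/n^{1/2}) E[X] diverges (above the triangle threshold p ~ 1/n).


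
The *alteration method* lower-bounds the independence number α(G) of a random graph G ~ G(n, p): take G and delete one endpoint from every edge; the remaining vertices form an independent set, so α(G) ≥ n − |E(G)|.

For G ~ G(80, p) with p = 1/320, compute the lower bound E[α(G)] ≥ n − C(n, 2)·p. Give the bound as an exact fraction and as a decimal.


E[|E(G)|] = C(80, 2)·p = 3160 · (1/320) = 79/8.
E[α(G)] ≥ n − E[|E(G)|] = 80 − 79/8 = 561/8.
Numerically: ≈ 70.1250.
(This is only a lower bound; the true E[α(G)] may be larger.)

E[α(G)] ≥ 561/8 ≈ 70.1250.


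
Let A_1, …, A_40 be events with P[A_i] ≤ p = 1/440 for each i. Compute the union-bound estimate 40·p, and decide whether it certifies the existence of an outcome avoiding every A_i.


Union bound: P[∪_{i=1}^{40} A_i] ≤ Σ_i P[A_i] ≤ 40·p = 40·(1/440) = 1/11.
Numerically: 1/11 ≈ 0.0909.
Is 1/11 < 1? YES.
Since P[∪ A_i] ≤ 1/11 < 1, the complement has P[∩ A_i^c] ≥ 1 − 1/11 = 10/11 > 0, so some outcome avoids every A_i.

40·p = 1/11 ≈ 0.0909; existence CERTIFIED by the union bound.


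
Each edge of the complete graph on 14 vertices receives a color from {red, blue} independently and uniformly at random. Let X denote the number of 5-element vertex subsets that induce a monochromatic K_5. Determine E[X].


Let X = Σ_S X_S over the C(14, 5) = 2002 subsets S of size 5, where X_S = 1 if the K_5 on S is monochromatic.
For a fixed S, the K_5 on S has C(5, 2) = 10 edges. P[all 10 edges red] = (1/2)^10, and likewise for blue, so P[monochromatic] = 2·(1/2)^10 = 2^{1 − 10} = 1/512.
Summing: E[X] = C(14, 5) · 2^{1 − 10} = 2002 · 1/512 = 1001/256.
Numerically: E[X] ≈ 3.91016.

E[X] = C(14,5)·2^(1−C(5,2)) = 1001/256 ≈ 3.91016.


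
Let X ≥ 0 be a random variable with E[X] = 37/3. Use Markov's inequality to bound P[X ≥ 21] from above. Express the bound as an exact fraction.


μ = E[X] = 37/3, a = 21.
Markov: P[X ≥ 21] ≤ μ/a = (37/3)/21 = 37/63.
Numerically: ≈ 0.587302.
(Since a = 21 > μ = 12.333333, the bound 37/63 is < 1 and informative.)

P[X ≥ 21] ≤ 37/63 ≈ 0.587302.


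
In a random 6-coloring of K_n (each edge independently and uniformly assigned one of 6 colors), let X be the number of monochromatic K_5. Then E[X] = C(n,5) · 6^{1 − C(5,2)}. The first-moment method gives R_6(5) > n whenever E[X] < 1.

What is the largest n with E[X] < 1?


We need C(n, 5) · 6^{1 − 10} < 1, i.e. C(n, 5) < 6^{10 − 1} = 10077696.
Check values of n near the boundary:
  n = 65: C(65, 5) = 8259888; 8259888 < 10077696? YES
  n = 66: C(66, 5) = 8936928; 8936928 < 10077696? YES
  n = 67: C(67, 5) = 9657648; 9657648 < 10077696? YES
  n = 68: C(68, 5) = 10424128; 10424128 < 10077696? NO
  n = 69: C(69, 5) = 11238513; 11238513 < 10077696? NO
  n = 70: C(70, 5) = 12103014; 12103014 < 10077696? NO
The largest n with C(n, 5) < 10077696 is n = 67 (where E[X] = 67067/69984 ≈ 0.958319). Hence R_6(5) > 67, i.e. R_6(5) ≥ 68.

Largest n = 67; hence R_6(5) > 67.


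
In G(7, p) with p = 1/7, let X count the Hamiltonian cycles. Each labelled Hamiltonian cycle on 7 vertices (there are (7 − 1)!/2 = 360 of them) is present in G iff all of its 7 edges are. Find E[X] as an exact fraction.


K_7 has (7 − 1)!/2 = 360 labelled Hamiltonian cycles.
For each such Hamiltonian cycle H, let X_H = 1 if all 7 edges of H are present in G. Then P[X_H = 1] = p^{7} = (1/7)^{7} = 1/823543.
By linearity: E[X] = Σ_H E[X_H] = 360 · p^{7} = 360 · 1/823543 = 360/823543.
Numerically: E[X] ≈ 0.00043714.

E[X] = 360 · (1/7)^{7} = 360/823543 ≈ 0.00043714.


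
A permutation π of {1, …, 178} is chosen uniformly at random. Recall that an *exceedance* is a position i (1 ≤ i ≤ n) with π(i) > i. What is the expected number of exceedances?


Write X = Σ_{i=1}^{178} X_i, where X_i = 1_{π(i) > i}.
For each fixed i, π(i) is uniform over {1, …, 178} (marginal of a uniform permutation), so P[π(i) > i] = (n − i)/n. Summing: Σ_{i=1}^{178} (n − i)/n = (0 + 1 + … + 177)/178 = 178(178 − 1)/(2·178) = (178 − 1)/2.
Hence E[X] = Σ_{i=1}^{178} (178 − i)/178 = 177/2 ≈ 88.500.

E[X] = 177/2 = 88.500.


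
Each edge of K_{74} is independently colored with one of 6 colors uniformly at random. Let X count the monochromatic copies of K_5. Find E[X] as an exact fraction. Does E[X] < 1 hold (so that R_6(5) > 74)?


E[X] = C(74, 5) · 6^{1 − 10} = 16108764 · 6^{−9} = 16108764/10077696.
As a reduced fraction: E[X] = 1342397/839808 ≈ 1.5985.
Is E[X] < 1? NO.
Since E[X] ≥ 1, the first-moment bound is inconclusive at n = 74; it does NOT by itself certify R_6(5) > 74.

E[X] = 1342397/839808 ≈ 1.5985; E[X] ≥ 1; first-moment method inconclusive here.


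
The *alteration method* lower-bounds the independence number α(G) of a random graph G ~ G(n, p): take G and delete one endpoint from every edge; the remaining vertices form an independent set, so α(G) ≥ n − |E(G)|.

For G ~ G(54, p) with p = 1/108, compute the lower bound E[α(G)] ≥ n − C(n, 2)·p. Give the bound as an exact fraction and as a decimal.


E[|E(G)|] = C(54, 2)·p = 1431 · (1/108) = 53/4.
E[α(G)] ≥ n − E[|E(G)|] = 54 − 53/4 = 163/4.
Numerically: ≈ 40.750.
(This is only a lower bound; the true E[α(G)] may be larger.)

E[α(G)] ≥ 163/4 ≈ 40.750.


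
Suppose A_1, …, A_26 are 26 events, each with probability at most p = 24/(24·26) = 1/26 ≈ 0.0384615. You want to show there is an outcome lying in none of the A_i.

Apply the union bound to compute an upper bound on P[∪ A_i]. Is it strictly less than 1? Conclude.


Union bound: P[∪_{i=1}^{26} A_i] ≤ Σ_i P[A_i] ≤ 26·p = 26·(1/26) = 1.
Numerically: 1 ≈ 1.0000000.
Is 1 < 1? NO.
Since the bound 1 is ≥ 1, the union bound is uninformative here; it does NOT by itself certify existence.

26·p = 1 ≈ 1.0000000; existence NOT certified by the union bound.


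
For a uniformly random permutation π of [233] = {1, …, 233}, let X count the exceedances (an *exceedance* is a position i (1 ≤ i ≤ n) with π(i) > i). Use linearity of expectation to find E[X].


Write X = Σ_{i=1}^{233} X_i, where X_i = 1_{π(i) > i}.
For each fixed i, π(i) is uniform over {1, …, 233} (marginal of a uniform permutation), so P[π(i) > i] = (n − i)/n. Summing: Σ_{i=1}^{233} (n − i)/n = (0 + 1 + … + 232)/233 = 233(233 − 1)/(2·233) = (233 − 1)/2.
Hence E[X] = Σ_{i=1}^{233} (233 − i)/233 = 116 ≈ 116.00000.

E[X] = 116 = 116.00000.


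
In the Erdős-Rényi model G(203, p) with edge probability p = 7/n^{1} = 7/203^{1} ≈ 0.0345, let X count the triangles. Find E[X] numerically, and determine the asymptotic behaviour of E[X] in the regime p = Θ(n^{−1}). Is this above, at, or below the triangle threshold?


Number of potential triangles: C(203, 3) = 1373701.
Each occurs with probability p³ ≈ (0.0345)³ ≈ 4.10021e-05.
By linearity: E[X] = C(203, 3)·p³ ≈ 1373701 · 4.10021e-05 ≈ 56.325.
Here α = 1, so p = 7/n is exactly at the triangle threshold p ~ 1/n. Asymptotically E[X] → c³/6 = 7³/6 = 343/6 ≈ 57.167, a bounded constant. In this regime the triangle count is asymptotically Poisson(c³/6).

E[X] ≈ 56.325; in regime p = Θ(1/n^{1}) E[X] stays bounded (at the triangle threshold p ~ 1/n).


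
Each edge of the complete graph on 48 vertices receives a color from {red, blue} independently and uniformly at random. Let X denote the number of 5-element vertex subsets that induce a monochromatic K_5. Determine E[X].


Let X = Σ_S X_S over the C(48, 5) = 1712304 subsets S of size 5, where X_S = 1 if the K_5 on S is monochromatic.
For a fixed S, the K_5 on S has C(5, 2) = 10 edges. P[all 10 edges red] = (1/2)^10, and likewise for blue, so P[monochromatic] = 2·(1/2)^10 = 2^{1 − 10} = 1/512.
Summing: E[X] = C(48, 5) · 2^{1 − 10} = 1712304 · 1/512 = 107019/32.
Numerically: E[X] ≈ 3344.344.

E[X] = C(48,5)·2^(1−C(5,2)) = 107019/32 ≈ 3344.344.


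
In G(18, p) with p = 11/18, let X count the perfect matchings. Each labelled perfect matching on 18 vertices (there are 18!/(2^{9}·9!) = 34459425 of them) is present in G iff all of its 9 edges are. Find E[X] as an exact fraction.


K_18 has 18!/(2^{9}·9!) = 34459425 labelled perfect matchings.
For each such perfect matching H, let X_H = 1 if all 9 edges of H are present in G. Then P[X_H = 1] = p^{9} = (11/18)^{9} = 2357947691/198359290368.
Summing the indicators: E[X] = Σ_H E[X_H] = 34459425 · p^{9} = 34459425 · 2357947691/198359290368 = 1003129896443675/2448880128.
Numerically: E[X] ≈ 409628.

E[X] = 34459425 · (11/18)^{9} = 1003129896443675/2448880128 ≈ 409628.


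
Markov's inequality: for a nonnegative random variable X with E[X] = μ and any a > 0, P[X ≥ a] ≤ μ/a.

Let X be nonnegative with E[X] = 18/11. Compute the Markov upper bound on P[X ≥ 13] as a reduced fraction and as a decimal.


μ = E[X] = 18/11, a = 13.
Markov: P[X ≥ 13] ≤ μ/a = (18/11)/13 = 18/143.
Numerically: ≈ 0.1259.
(Since a = 13 > μ = 1.6364, the bound 18/143 is < 1 and informative.)

P[X ≥ 13] ≤ 18/143 ≈ 0.1259.


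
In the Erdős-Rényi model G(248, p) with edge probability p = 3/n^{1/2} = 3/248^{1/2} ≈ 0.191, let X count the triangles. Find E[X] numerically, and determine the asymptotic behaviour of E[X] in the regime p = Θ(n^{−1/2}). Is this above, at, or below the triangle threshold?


Number of potential triangles: C(248, 3) = 2511496.
Each occurs with probability p³ ≈ (0.191)³ ≈ 6.91331e-03.
By linearity: E[X] = C(248, 3)·p³ ≈ 2511496 · 6.91331e-03 ≈ 17362.759.
Since α = 1/2 < 1, p = c/n^{1/2} ≫ 1/n is above the triangle threshold p ~ 1/n. Asymptotically E[X] ~ (c³/6)·n^{3(1−α)} = (3³/6)·n^{1.5} → ∞; triangles are abundant w.h.p.

E[X] ≈ 17362.759; in regime p = Θ(1/n^{1/2}) E[X] diverges (above the triangle threshold p ~ 1/n).


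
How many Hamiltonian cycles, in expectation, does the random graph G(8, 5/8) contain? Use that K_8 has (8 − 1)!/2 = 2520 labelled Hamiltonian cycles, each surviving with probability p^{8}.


K_8 has (8 − 1)!/2 = 2520 labelled Hamiltonian cycles.
For each such Hamiltonian cycle H, let X_H = 1 if all 8 edges of H are present in G. Then P[X_H = 1] = p^{8} = (5/8)^{8} = 390625/16777216.
By linearity of expectation: E[X] = Σ_H E[X_H] = 2520 · p^{8} = 2520 · 390625/16777216 = 123046875/2097152.
Numerically: E[X] ≈ 58.7.

E[X] = 2520 · (5/8)^{8} = 123046875/2097152 ≈ 58.7.


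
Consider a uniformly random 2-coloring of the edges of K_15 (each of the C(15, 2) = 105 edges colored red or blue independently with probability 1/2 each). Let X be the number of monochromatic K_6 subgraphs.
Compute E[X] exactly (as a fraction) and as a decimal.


Let X = Σ_S X_S over the C(15, 6) = 5005 subsets S of size 6, where X_S = 1 if the K_6 on S is monochromatic.
For a fixed S, the K_6 on S has C(6, 2) = 15 edges. P[all 15 edges red] = (1/2)^15, and likewise for blue, so P[monochromatic] = 2·(1/2)^15 = 2^{1 − 15} = 1/16384.
Summing: E[X] = C(15, 6) · 2^{1 − 15} = 5005 · 1/16384 = 5005/16384.
Numerically: E[X] ≈ 0.305481.

E[X] = C(15,6)·2^(1−C(6,2)) = 5005/16384 ≈ 0.305481.


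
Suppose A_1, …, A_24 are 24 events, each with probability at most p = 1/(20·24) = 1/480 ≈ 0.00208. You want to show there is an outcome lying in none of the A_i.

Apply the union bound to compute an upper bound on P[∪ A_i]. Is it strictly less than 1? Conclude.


Union bound: P[∪_{i=1}^{24} A_i] ≤ Σ_i P[A_i] ≤ 24·p = 24·(1/480) = 1/20.
Numerically: 1/20 ≈ 0.05000.
Is 1/20 < 1? YES.
Since P[∪ A_i] ≤ 1/20 < 1, the complement has P[∩ A_i^c] ≥ 1 − 1/20 = 19/20 > 0, so some outcome avoids every A_i.

24·p = 1/20 ≈ 0.05000; existence CERTIFIED by the union bound.


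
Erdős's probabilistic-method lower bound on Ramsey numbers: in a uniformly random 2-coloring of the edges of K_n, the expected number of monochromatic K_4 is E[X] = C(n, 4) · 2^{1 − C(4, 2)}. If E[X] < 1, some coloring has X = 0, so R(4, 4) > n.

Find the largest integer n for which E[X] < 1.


We need C(n, 4) · 2^{1 − 6} < 1, i.e. C(n, 4) < 2^{6 − 1} = 32.
Check values of n near the boundary:
  n = 4: C(4, 4) = 1; 1 < 32? YES
  n = 5: C(5, 4) = 5; 5 < 32? YES
  n = 6: C(6, 4) = 15; 15 < 32? YES
  n = 7: C(7, 4) = 35; 35 < 32? NO
The largest n with C(n, 4) < 32 is n = 6 (where E[X] = 15/32 ≈ 0.46875). Hence R(4, 4) > 6, i.e. R(4, 4) ≥ 7.

Largest n = 6; hence R(4, 4) > 6.


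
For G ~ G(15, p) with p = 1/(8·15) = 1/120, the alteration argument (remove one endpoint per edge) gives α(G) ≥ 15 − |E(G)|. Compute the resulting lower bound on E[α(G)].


E[|E(G)|] = C(15, 2)·p = 105 · (1/120) = 7/8.
E[α(G)] ≥ n − E[|E(G)|] = 15 − 7/8 = 113/8.
Numerically: ≈ 14.125000.
(This is only a lower bound; the true E[α(G)] may be larger.)

E[α(G)] ≥ 113/8 ≈ 14.125000.


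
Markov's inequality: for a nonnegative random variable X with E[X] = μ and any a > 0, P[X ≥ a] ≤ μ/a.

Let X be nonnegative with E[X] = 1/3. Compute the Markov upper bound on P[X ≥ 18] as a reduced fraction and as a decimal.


μ = E[X] = 1/3, a = 18.
Markov: P[X ≥ 18] ≤ μ/a = (1/3)/18 = 1/54.
Numerically: ≈ 0.018519.
(Since a = 18 > μ = 0.333333, the bound 1/54 is < 1 and informative.)

P[X ≥ 18] ≤ 1/54 ≈ 0.018519.


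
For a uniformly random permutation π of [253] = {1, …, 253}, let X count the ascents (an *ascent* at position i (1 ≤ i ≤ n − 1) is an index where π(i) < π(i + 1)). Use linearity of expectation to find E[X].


Write X = Σ X_I over i = 1, …, 252, with X_I the indicator of one ascent.
There are 252 indicators.
For each fixed i, the pair (π(i), π(i+1)) is a uniformly random ordered pair of distinct values from {1, …, 253}; by symmetry P[π(i) < π(i+1)] = 1/2.
By linearity: E[X] = 252 · (1/2) = (253 − 1) · (1/2) = 126 ≈ 126.000.

E[X] = 126 = 126.000.


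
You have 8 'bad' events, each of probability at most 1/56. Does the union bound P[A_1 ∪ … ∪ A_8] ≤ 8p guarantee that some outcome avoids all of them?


Union bound: P[∪_{i=1}^{8} A_i] ≤ Σ_i P[A_i] ≤ 8·p = 8·(1/56) = 1/7.
Numerically: 1/7 ≈ 0.1428571.
Is 1/7 < 1? YES.
Since P[∪ A_i] ≤ 1/7 < 1, the complement has P[∩ A_i^c] ≥ 1 − 1/7 = 6/7 > 0, so some outcome avoids every A_i.

8·p = 1/7 ≈ 0.1428571; existence CERTIFIED by the union bound.


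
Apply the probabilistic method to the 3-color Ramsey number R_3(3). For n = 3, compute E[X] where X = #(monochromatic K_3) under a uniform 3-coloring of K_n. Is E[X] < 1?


E[X] = C(3, 3) · 3^{1 − 3} = 1 · 3^{−2} = 1/9.
As a reduced fraction: E[X] = 1/9 ≈ 0.11111.
Is E[X] < 1? YES.
Since E[X] < 1, there exists a 3-coloring of K_{3} with no monochromatic K_3; hence R_3(3) > 3.

E[X] = 1/9 ≈ 0.11111; E[X] < 1, so R_3(3) > 3.


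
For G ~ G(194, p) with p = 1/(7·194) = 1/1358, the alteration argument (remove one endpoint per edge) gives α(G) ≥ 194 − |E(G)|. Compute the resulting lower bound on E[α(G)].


E[|E(G)|] = C(194, 2)·p = 18721 · (1/1358) = 193/14.
E[α(G)] ≥ n − E[|E(G)|] = 194 − 193/14 = 2523/14.
Numerically: ≈ 180.214286.
(This is only a lower bound; the true E[α(G)] may be larger.)

E[α(G)] ≥ 2523/14 ≈ 180.214286.


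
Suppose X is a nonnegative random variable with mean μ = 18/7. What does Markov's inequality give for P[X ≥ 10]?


μ = E[X] = 18/7, a = 10.
Markov: P[X ≥ 10] ≤ μ/a = (18/7)/10 = 9/35.
Numerically: ≈ 0.257143.
(Since a = 10 > μ = 2.571429, the bound 9/35 is < 1 and informative.)

P[X ≥ 10] ≤ 9/35 ≈ 0.257143.


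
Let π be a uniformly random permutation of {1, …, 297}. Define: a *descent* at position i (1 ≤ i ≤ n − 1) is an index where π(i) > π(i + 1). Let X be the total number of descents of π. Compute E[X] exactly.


Write X = Σ X_I over i = 1, …, 296, with X_I the indicator of one descent.
There are 296 indicators.
For each fixed i, the pair (π(i), π(i+1)) is a uniformly random ordered pair of distinct values from {1, …, 297}; by symmetry P[π(i) > π(i+1)] = 1/2.
By linearity: E[X] = 296 · (1/2) = (297 − 1) · (1/2) = 148 ≈ 148.0000.

E[X] = 148 = 148.0000.


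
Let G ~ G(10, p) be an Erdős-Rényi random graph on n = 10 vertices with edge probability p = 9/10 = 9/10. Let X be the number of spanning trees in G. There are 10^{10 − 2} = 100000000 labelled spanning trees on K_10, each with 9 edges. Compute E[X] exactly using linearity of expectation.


K_10 has 10^{10 − 2} = 100000000 labelled spanning trees.
For each such spanning tree H, let X_H = 1 if all 9 edges of H are present in G. Then P[X_H = 1] = p^{9} = (9/10)^{9} = 387420489/1000000000.
By linearity of expectation: E[X] = Σ_H E[X_H] = 100000000 · p^{9} = 100000000 · 387420489/1000000000 = 387420489/10.
Numerically: E[X] ≈ 3.87e+07.

E[X] = 100000000 · (9/10)^{9} = 387420489/10 ≈ 3.87e+07.


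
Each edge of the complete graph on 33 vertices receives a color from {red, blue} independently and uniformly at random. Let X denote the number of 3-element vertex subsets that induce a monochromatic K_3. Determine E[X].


Let X = Σ_S X_S over the C(33, 3) = 5456 subsets S of size 3, where X_S = 1 if the K_3 on S is monochromatic.
For a fixed S, the K_3 on S has C(3, 2) = 3 edges. P[all 3 edges red] = (1/2)^3, and likewise for blue, so P[monochromatic] = 2·(1/2)^3 = 2^{1 − 3} = 1/4.
Summing: E[X] = C(33, 3) · 2^{1 − 3} = 5456 · 1/4 = 1364.
Numerically: E[X] ≈ 1364.00000.

E[X] = C(33,3)·2^(1−C(3,2)) = 1364 ≈ 1364.00000.


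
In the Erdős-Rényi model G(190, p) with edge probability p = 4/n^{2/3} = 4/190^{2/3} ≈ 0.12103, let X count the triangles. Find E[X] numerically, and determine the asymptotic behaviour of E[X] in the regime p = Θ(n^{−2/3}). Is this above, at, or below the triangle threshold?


Number of potential triangles: C(190, 3) = 1125180.
Each occurs with probability p³ ≈ (0.12103)³ ≈ 1.7728532e-03.
By linearity: E[X] = C(190, 3)·p³ ≈ 1125180 · 1.7728532e-03 ≈ 1994.77895.
Since α = 2/3 < 1, p = c/n^{2/3} ≫ 1/n is above the triangle threshold p ~ 1/n. Asymptotically E[X] ~ (c³/6)·n^{3(1−α)} = (4³/6)·n^{1} → ∞; triangles are abundant w.h.p.

E[X] ≈ 1994.77895; in regime p = Θ(1/n^{2/3}) E[X] diverges (above the triangle threshold p ~ 1/n).


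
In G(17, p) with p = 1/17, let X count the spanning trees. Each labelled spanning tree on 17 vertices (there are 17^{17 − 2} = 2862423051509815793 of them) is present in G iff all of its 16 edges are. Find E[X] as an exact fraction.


K_17 has 17^{17 − 2} = 2862423051509815793 labelled spanning trees.
For each such spanning tree H, let X_H = 1 if all 16 edges of H are present in G. Then P[X_H = 1] = p^{16} = (1/17)^{16} = 1/48661191875666868481.
By linearity: E[X] = Σ_H E[X_H] = 2862423051509815793 · p^{16} = 2862423051509815793 · 1/48661191875666868481 = 1/17.
Numerically: E[X] ≈ 0.058824.

E[X] = 2862423051509815793 · (1/17)^{16} = 1/17 ≈ 0.058824.


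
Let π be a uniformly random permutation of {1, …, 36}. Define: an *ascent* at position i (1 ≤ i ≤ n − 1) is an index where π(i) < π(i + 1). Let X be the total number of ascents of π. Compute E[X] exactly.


Write X = Σ X_I over i = 1, …, 35, with X_I the indicator of one ascent.
There are 35 indicators.
For each fixed i, the pair (π(i), π(i+1)) is a uniformly random ordered pair of distinct values from {1, …, 36}; by symmetry P[π(i) < π(i+1)] = 1/2.
By linearity: E[X] = 35 · (1/2) = (36 − 1) · (1/2) = 35/2 ≈ 17.5000.

E[X] = 35/2 = 17.5000.


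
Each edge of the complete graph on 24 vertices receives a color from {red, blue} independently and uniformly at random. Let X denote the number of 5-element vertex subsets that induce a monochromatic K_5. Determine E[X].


Let X = Σ_S X_S over the C(24, 5) = 42504 subsets S of size 5, where X_S = 1 if the K_5 on S is monochromatic.
For a fixed S, the K_5 on S has C(5, 2) = 10 edges. P[all 10 edges red] = (1/2)^10, and likewise for blue, so P[monochromatic] = 2·(1/2)^10 = 2^{1 − 10} = 1/512.
By linearity: E[X] = C(24, 5) · 2^{1 − 10} = 42504 · 1/512 = 5313/64.
Numerically: E[X] ≈ 83.0156.

E[X] = C(24,5)·2^(1−C(5,2)) = 5313/64 ≈ 83.0156.


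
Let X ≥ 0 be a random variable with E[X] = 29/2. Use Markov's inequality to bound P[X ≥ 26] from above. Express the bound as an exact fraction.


μ = E[X] = 29/2, a = 26.
Markov: P[X ≥ 26] ≤ μ/a = (29/2)/26 = 29/52.
Numerically: ≈ 0.55769.
(Since a = 26 > μ = 14.50000, the bound 29/52 is < 1 and informative.)

P[X ≥ 26] ≤ 29/52 ≈ 0.55769.


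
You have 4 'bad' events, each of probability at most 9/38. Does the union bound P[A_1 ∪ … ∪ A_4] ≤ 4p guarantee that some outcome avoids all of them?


Union bound: P[∪_{i=1}^{4} A_i] ≤ Σ_i P[A_i] ≤ 4·p = 4·(9/38) = 18/19.
Numerically: 18/19 ≈ 0.9474.
Is 18/19 < 1? YES.
Since P[∪ A_i] ≤ 18/19 < 1, the complement has P[∩ A_i^c] ≥ 1 − 18/19 = 1/19 > 0, so some outcome avoids every A_i.

4·p = 18/19 ≈ 0.9474; existence CERTIFIED by the union bound.


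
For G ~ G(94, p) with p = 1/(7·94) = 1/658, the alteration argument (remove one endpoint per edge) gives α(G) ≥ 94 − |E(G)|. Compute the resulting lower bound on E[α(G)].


E[|E(G)|] = C(94, 2)·p = 4371 · (1/658) = 93/14.
E[α(G)] ≥ n − E[|E(G)|] = 94 − 93/14 = 1223/14.
Numerically: ≈ 87.3571.
(This is only a lower bound; the true E[α(G)] may be larger.)

E[α(G)] ≥ 1223/14 ≈ 87.3571.


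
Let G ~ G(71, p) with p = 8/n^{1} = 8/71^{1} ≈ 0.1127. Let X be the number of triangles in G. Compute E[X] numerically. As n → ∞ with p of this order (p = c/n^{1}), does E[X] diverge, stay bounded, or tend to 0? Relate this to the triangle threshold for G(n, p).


Number of potential triangles: C(71, 3) = 57155.
Each occurs with probability p³ ≈ (0.1127)³ ≈ 1.430523e-03.
By linearity: E[X] = C(71, 3)·p³ ≈ 57155 · 1.430523e-03 ≈ 81.7616.
Here α = 1, so p = 8/n is exactly at the triangle threshold p ~ 1/n. Asymptotically E[X] → c³/6 = 8³/6 = 256/3 ≈ 85.3333, a bounded constant. In this regime the triangle count is asymptotically Poisson(c³/6).

E[X] ≈ 81.7616; in regime p = Θ(1/n^{1}) E[X] stays bounded (at the triangle threshold p ~ 1/n).


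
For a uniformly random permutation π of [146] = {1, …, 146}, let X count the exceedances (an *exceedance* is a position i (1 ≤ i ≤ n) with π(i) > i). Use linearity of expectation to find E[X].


Write X = Σ_{i=1}^{146} X_i, where X_i = 1_{π(i) > i}.
For each fixed i, π(i) is uniform over {1, …, 146} (marginal of a uniform permutation), so P[π(i) > i] = (n − i)/n. Summing: Σ_{i=1}^{146} (n − i)/n = (0 + 1 + … + 145)/146 = 146(146 − 1)/(2·146) = (146 − 1)/2.
Hence E[X] = Σ_{i=1}^{146} (146 − i)/146 = 145/2 ≈ 72.5000.

E[X] = 145/2 = 72.5000.


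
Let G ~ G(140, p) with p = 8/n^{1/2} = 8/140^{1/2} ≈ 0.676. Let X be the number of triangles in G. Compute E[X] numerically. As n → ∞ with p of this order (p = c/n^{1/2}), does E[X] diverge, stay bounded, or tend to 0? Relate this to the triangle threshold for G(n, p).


Number of potential triangles: C(140, 3) = 447580.
Each occurs with probability p³ ≈ (0.676)³ ≈ 3.09085e-01.
By linearity: E[X] = C(140, 3)·p³ ≈ 447580 · 3.09085e-01 ≈ 138340.257.
Since α = 1/2 < 1, p = c/n^{1/2} ≫ 1/n is above the triangle threshold p ~ 1/n. Asymptotically E[X] ~ (c³/6)·n^{3(1−α)} = (8³/6)·n^{1.5} → ∞; triangles are abundant w.h.p.

E[X] ≈ 138340.257; in regime p = Θ(1/n^{1/2}) E[X] diverges (above the triangle threshold p ~ 1/n).


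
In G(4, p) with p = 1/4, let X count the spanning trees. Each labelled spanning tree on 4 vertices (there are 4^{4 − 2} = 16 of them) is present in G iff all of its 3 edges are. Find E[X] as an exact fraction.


K_4 has 4^{4 − 2} = 16 labelled spanning trees.
For each such spanning tree H, let X_H = 1 if all 3 edges of H are present in G. Then P[X_H = 1] = p^{3} = (1/4)^{3} = 1/64.
By linearity of expectation: E[X] = Σ_H E[X_H] = 16 · p^{3} = 16 · 1/64 = 1/4.
Numerically: E[X] ≈ 0.25.

E[X] = 16 · (1/4)^{3} = 1/4 ≈ 0.25.


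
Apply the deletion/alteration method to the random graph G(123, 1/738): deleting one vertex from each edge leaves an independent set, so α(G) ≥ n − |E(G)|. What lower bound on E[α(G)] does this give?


E[|E(G)|] = C(123, 2)·p = 7503 · (1/738) = 61/6.
E[α(G)] ≥ n − E[|E(G)|] = 123 − 61/6 = 677/6.
Numerically: ≈ 112.833.
(This is only a lower bound; the true E[α(G)] may be larger.)

E[α(G)] ≥ 677/6 ≈ 112.833.


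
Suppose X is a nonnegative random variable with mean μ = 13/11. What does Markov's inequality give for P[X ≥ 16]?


μ = E[X] = 13/11, a = 16.
Markov: P[X ≥ 16] ≤ μ/a = (13/11)/16 = 13/176.
Numerically: ≈ 0.073864.
(Since a = 16 > μ = 1.181818, the bound 13/176 is < 1 and informative.)

P[X ≥ 16] ≤ 13/176 ≈ 0.073864.


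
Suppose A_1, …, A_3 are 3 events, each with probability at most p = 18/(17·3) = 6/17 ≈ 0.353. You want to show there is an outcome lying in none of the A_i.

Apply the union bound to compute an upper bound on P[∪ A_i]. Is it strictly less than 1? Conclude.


Union bound: P[∪_{i=1}^{3} A_i] ≤ Σ_i P[A_i] ≤ 3·p = 3·(6/17) = 18/17.
Numerically: 18/17 ≈ 1.059.
Is 18/17 < 1? NO.
Since the bound 18/17 is ≥ 1, the union bound is uninformative here; it does NOT by itself certify existence.

3·p = 18/17 ≈ 1.059; existence NOT certified by the union bound.


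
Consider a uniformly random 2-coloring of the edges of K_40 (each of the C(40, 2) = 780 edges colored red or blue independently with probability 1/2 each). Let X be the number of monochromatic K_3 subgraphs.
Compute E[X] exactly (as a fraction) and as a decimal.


Let X = Σ_S X_S over the C(40, 3) = 9880 subsets S of size 3, where X_S = 1 if the K_3 on S is monochromatic.
For a fixed S, the K_3 on S has C(3, 2) = 3 edges. P[all 3 edges red] = (1/2)^3, and likewise for blue, so P[monochromatic] = 2·(1/2)^3 = 2^{1 − 3} = 1/4.
By linearity: E[X] = C(40, 3) · 2^{1 − 3} = 9880 · 1/4 = 2470.
Numerically: E[X] ≈ 2470.00000.

E[X] = C(40,3)·2^(1−C(3,2)) = 2470 ≈ 2470.00000.


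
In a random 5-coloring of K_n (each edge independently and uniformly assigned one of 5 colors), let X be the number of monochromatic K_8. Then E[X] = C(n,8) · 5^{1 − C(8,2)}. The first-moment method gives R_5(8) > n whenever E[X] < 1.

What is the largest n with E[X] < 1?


We need C(n, 8) · 5^{1 − 28} < 1, i.e. C(n, 8) < 5^{28 − 1} = 7450580596923828125.
Check values of n near the boundary:
  n = 861: C(861, 8) = 7250034996615275865; 7250034996615275865 < 7450580596923828125? YES
  n = 862: C(862, 8) = 7317951015318931845; 7317951015318931845 < 7450580596923828125? YES
  n = 863: C(863, 8) = 7386423071602617757; 7386423071602617757 < 7450580596923828125? YES
  n = 864: C(864, 8) = 7455455062926006708; 7455455062926006708 < 7450580596923828125? NO
The largest n with C(n, 8) < 7450580596923828125 is n = 863 (where E[X] = 7386423071602617757/7450580596923828125 ≈ 0.9914). Hence R_5(8) > 863, i.e. R_5(8) ≥ 864.

Largest n = 863; hence R_5(8) > 863.


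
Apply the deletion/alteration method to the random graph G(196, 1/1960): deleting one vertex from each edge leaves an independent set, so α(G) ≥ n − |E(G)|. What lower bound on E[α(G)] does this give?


E[|E(G)|] = C(196, 2)·p = 19110 · (1/1960) = 39/4.
E[α(G)] ≥ n − E[|E(G)|] = 196 − 39/4 = 745/4.
Numerically: ≈ 186.25000.
(This is only a lower bound; the true E[α(G)] may be larger.)

E[α(G)] ≥ 745/4 ≈ 186.25000.


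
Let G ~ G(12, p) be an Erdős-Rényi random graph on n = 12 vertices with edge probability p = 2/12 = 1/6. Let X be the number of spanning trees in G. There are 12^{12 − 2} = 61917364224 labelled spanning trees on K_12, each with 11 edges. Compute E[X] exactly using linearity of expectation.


K_12 has 12^{12 − 2} = 61917364224 labelled spanning trees.
For each such spanning tree H, let X_H = 1 if all 11 edges of H are present in G. Then P[X_H = 1] = p^{11} = (1/6)^{11} = 1/362797056.
Summing the indicators: E[X] = Σ_H E[X_H] = 61917364224 · p^{11} = 61917364224 · 1/362797056 = 512/3.
Numerically: E[X] ≈ 171.

E[X] = 61917364224 · (1/6)^{11} = 512/3 ≈ 171.


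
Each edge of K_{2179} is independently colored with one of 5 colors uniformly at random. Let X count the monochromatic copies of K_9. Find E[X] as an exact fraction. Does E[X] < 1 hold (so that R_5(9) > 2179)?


E[X] = C(2179, 9) · 5^{1 − 36} = 3001701930880099538508560 · 5^{−35} = 3001701930880099538508560/2910383045673370361328125.
As a reduced fraction: E[X] = 600340386176019907701712/582076609134674072265625 ≈ 1.0313769.
Is E[X] < 1? NO.
Since E[X] ≥ 1, the first-moment bound is inconclusive at n = 2179; it does NOT by itself certify R_5(9) > 2179.

E[X] = 600340386176019907701712/582076609134674072265625 ≈ 1.0313769; E[X] ≥ 1; first-moment method inconclusive here.


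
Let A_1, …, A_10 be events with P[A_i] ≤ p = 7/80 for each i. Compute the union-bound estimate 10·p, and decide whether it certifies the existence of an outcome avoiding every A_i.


Union bound: P[∪_{i=1}^{10} A_i] ≤ Σ_i P[A_i] ≤ 10·p = 10·(7/80) = 7/8.
Numerically: 7/8 ≈ 0.8750.
Is 7/8 < 1? YES.
Since P[∪ A_i] ≤ 7/8 < 1, the complement has P[∩ A_i^c] ≥ 1 − 7/8 = 1/8 > 0, so some outcome avoids every A_i.

10·p = 7/8 ≈ 0.8750; existence CERTIFIED by the union bound.


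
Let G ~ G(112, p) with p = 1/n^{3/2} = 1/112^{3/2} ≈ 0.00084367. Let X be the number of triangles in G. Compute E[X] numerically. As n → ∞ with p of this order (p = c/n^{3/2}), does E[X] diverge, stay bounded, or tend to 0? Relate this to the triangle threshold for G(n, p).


Number of potential triangles: C(112, 3) = 227920.
Each occurs with probability p³ ≈ (0.00084367)³ ≈ 6.0050814e-10.
By linearity: E[X] = C(112, 3)·p³ ≈ 227920 · 6.0050814e-10 ≈ 0.00014.
Since α = 3/2 > 1, p = c/n^{3/2} = o(1/n) is below the triangle threshold p ~ 1/n. Asymptotically E[X] ~ (c³/6)·n^{3(1−α)} = (1³/6)·n^{-1.5} → 0, so by Markov's inequality G has no triangles w.h.p.

E[X] ≈ 0.00014; in regime p = Θ(1/n^{3/2}) E[X] tends to 0 (below the triangle threshold p ~ 1/n).


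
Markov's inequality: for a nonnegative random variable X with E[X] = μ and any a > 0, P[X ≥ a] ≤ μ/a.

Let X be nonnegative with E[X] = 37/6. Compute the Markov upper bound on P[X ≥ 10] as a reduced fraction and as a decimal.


μ = E[X] = 37/6, a = 10.
Markov: P[X ≥ 10] ≤ μ/a = (37/6)/10 = 37/60.
Numerically: ≈ 0.6167.
(Since a = 10 > μ = 6.1667, the bound 37/60 is < 1 and informative.)

P[X ≥ 10] ≤ 37/60 ≈ 0.6167.


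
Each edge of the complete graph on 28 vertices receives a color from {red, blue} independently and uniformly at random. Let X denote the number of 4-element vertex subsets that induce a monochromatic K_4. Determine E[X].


Let X = Σ_S X_S over the C(28, 4) = 20475 subsets S of size 4, where X_S = 1 if the K_4 on S is monochromatic.
For a fixed S, the K_4 on S has C(4, 2) = 6 edges. P[all 6 edges red] = (1/2)^6, and likewise for blue, so P[monochromatic] = 2·(1/2)^6 = 2^{1 − 6} = 1/32.
By linearity: E[X] = C(28, 4) · 2^{1 − 6} = 20475 · 1/32 = 20475/32.
Numerically: E[X] ≈ 639.8438.

E[X] = C(28,4)·2^(1−C(4,2)) = 20475/32 ≈ 639.8438.


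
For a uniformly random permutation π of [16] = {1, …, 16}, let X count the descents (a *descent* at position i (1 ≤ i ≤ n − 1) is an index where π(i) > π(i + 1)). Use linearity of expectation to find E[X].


Write X = Σ X_I over i = 1, …, 15, with X_I the indicator of one descent.
There are 15 indicators.
For each fixed i, the pair (π(i), π(i+1)) is a uniformly random ordered pair of distinct values from {1, …, 16}; by symmetry P[π(i) > π(i+1)] = 1/2.
By linearity: E[X] = 15 · (1/2) = (16 − 1) · (1/2) = 15/2 ≈ 7.500.

E[X] = 15/2 = 7.500.


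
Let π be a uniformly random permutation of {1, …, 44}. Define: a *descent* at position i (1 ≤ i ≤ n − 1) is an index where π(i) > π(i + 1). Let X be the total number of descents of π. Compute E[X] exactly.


Write X = Σ X_I over i = 1, …, 43, with X_I the indicator of one descent.
There are 43 indicators.
For each fixed i, the pair (π(i), π(i+1)) is a uniformly random ordered pair of distinct values from {1, …, 44}; by symmetry P[π(i) > π(i+1)] = 1/2.
By linearity: E[X] = 43 · (1/2) = (44 − 1) · (1/2) = 43/2 ≈ 21.5000.

E[X] = 43/2 = 21.5000.


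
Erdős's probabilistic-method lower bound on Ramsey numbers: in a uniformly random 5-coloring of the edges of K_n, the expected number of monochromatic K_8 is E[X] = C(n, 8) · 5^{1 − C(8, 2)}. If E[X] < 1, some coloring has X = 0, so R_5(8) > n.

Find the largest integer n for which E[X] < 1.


We need C(n, 8) · 5^{1 − 28} < 1, i.e. C(n, 8) < 5^{28 − 1} = 7450580596923828125.
Check values of n near the boundary:
  n = 858: C(858, 8) = 7049584530256467771; 7049584530256467771 < 7450580596923828125? YES
  n = 859: C(859, 8) = 7115855595170747139; 7115855595170747139 < 7450580596923828125? YES
  n = 860: C(860, 8) = 7182671140665308145; 7182671140665308145 < 7450580596923828125? YES
  n = 861: C(861, 8) = 7250034996615275865; 7250034996615275865 < 7450580596923828125? YES
  n = 862: C(862, 8) = 7317951015318931845; 7317951015318931845 < 7450580596923828125? YES
  n = 863: C(863, 8) = 7386423071602617757; 7386423071602617757 < 7450580596923828125? YES
  n = 864: C(864, 8) = 7455455062926006708; 7455455062926006708 < 7450580596923828125? NO
The largest n with C(n, 8) < 7450580596923828125 is n = 863 (where E[X] = 7386423071602617757/7450580596923828125 ≈ 0.991389). Hence R_5(8) > 863, i.e. R_5(8) ≥ 864.

Largest n = 863; hence R_5(8) > 863.


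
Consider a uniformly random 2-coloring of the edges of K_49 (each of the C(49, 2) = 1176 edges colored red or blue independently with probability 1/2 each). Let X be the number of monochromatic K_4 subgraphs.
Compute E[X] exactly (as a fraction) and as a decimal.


Let X = Σ_S X_S over the C(49, 4) = 211876 subsets S of size 4, where X_S = 1 if the K_4 on S is monochromatic.
For a fixed S, the K_4 on S has C(4, 2) = 6 edges. P[all 6 edges red] = (1/2)^6, and likewise for blue, so P[monochromatic] = 2·(1/2)^6 = 2^{1 − 6} = 1/32.
By linearity of expectation: E[X] = C(49, 4) · 2^{1 − 6} = 211876 · 1/32 = 52969/8.
Numerically: E[X] ≈ 6621.1250.

E[X] = C(49,4)·2^(1−C(4,2)) = 52969/8 ≈ 6621.1250.


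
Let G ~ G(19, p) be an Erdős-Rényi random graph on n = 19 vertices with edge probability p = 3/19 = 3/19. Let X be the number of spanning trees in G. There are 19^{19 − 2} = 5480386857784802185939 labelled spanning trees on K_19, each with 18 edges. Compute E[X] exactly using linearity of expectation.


K_19 has 19^{19 − 2} = 5480386857784802185939 labelled spanning trees.
For each such spanning tree H, let X_H = 1 if all 18 edges of H are present in G. Then P[X_H = 1] = p^{18} = (3/19)^{18} = 387420489/104127350297911241532841.
By linearity of expectation: E[X] = Σ_H E[X_H] = 5480386857784802185939 · p^{18} = 5480386857784802185939 · 387420489/104127350297911241532841 = 387420489/19.
Numerically: E[X] ≈ 2.03906e+07.

E[X] = 5480386857784802185939 · (3/19)^{18} = 387420489/19 ≈ 2.03906e+07.


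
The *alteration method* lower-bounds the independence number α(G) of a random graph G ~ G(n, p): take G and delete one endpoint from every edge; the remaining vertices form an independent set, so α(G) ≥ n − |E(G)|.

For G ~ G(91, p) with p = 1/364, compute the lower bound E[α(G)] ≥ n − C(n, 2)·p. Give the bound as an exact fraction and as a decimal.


E[|E(G)|] = C(91, 2)·p = 4095 · (1/364) = 45/4.
E[α(G)] ≥ n − E[|E(G)|] = 91 − 45/4 = 319/4.
Numerically: ≈ 79.750000.
(This is only a lower bound; the true E[α(G)] may be larger.)

E[α(G)] ≥ 319/4 ≈ 79.750000.


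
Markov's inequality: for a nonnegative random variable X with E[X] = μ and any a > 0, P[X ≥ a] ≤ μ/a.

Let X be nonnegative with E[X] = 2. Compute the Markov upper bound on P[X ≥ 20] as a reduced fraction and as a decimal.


μ = E[X] = 2, a = 20.
Markov: P[X ≥ 20] ≤ μ/a = (2)/20 = 1/10.
Numerically: ≈ 0.10000.
(Since a = 20 > μ = 2.00000, the bound 1/10 is < 1 and informative.)

P[X ≥ 20] ≤ 1/10 ≈ 0.10000.
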